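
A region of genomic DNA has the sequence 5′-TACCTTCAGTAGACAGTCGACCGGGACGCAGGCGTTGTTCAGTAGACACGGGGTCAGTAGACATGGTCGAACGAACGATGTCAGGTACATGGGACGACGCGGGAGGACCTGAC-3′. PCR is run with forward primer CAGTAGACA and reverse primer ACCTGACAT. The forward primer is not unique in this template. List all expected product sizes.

80 bp, 47 bp, 32 bp

The forward primer CAGTAGACA matches the top strand at positions 7–15, 40–48, 55–63.
The reverse primer's reverse complement is ATGTCAGGT, matching at positions 78–86.
Each forward site pairs with the reverse site to give a product ending at position 86: sizes 80, 47, 32 bp.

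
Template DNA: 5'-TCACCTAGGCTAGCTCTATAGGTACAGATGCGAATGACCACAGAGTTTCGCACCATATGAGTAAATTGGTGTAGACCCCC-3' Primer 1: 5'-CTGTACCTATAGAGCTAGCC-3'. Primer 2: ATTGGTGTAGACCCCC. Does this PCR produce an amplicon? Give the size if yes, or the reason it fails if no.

No product — the primers' 3' ends point away from each other.

Primer 1 (CTGTACCTATAGAGCTAGCC) has reverse complement GGCTAGCTCTATAGGTACAG, which matches the top strand at positions 8–27; primer 1 anneals to the top strand there with its 3' end pointing upstream toward position 8.
Primer 2 (ATTGGTGTAGACCCCC) matches the top strand directly at positions 65–80; it anneals to the bottom strand with its 3' end pointing downstream toward position 80.
The 3' ends diverge (primer 1 extends toward position 1, primer 2 toward position 80), so the primers never converge on a shared product.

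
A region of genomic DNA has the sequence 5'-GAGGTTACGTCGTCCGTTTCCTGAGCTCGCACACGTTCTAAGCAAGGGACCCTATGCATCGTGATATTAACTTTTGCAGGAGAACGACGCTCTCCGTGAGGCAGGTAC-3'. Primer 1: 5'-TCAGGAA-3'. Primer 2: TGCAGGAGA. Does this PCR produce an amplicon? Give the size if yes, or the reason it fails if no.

Primer 1 (TCAGGAA) has reverse complement TTCCTGA, which matches the top strand at positions 18–24; primer 1 anneals to the top strand there with its 3' end pointing upstream toward position 18.
Primer 2 (TGCAGGAGA) matches the top strand directly at positions 75–83; it anneals to the bottom strand with its 3' end pointing downstream toward position 83.
The 3' ends diverge (primer 1 extends toward position 1, primer 2 toward position 108), so the primers never converge on a shared product.

No product — the primers' 3' ends point away from each other.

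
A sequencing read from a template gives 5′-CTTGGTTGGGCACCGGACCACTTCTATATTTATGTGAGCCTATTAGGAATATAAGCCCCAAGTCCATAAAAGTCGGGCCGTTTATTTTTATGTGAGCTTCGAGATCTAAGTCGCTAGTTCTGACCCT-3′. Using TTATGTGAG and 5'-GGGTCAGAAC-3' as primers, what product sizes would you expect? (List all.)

The forward primer TTATGTGAG matches the top strand at positions 30–38, 88–96.
The reverse primer's reverse complement is GTTCTGACCC, matching at positions 117–126.
Each forward site pairs with the reverse site to give a product ending at position 126: sizes 97, 39 bp.

97 bp, 39 bp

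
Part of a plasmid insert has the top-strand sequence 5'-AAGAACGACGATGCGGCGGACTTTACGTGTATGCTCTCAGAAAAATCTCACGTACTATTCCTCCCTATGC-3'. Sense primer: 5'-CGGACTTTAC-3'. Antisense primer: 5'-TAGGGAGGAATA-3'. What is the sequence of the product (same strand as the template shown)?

The forward primer matches the template at positions 17–26.
Taking the reverse complement of TAGGGAGGAATA gives TATTCCTCCCTA, found at positions 56–67 on the template; the primer anneals here to the top strand with its 3' end pointing upstream.
The product is the template from position 17 through 67 (51 bp).

5'-CGGACTTTACGTGTATGCTCTCAGAAAAATCTCACGTACTATTCCTCCCTA-3'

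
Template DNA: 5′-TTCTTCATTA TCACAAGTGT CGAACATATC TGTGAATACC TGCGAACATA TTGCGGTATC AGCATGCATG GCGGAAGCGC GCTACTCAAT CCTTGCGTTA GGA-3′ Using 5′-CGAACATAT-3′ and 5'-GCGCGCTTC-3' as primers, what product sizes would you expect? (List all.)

62 bp, 40 bp

The forward primer CGAACATAT matches the top strand at positions 21–29, 43–51.
The reverse primer's reverse complement is GAAGCGCGC, matching at positions 74–82.
Each forward site pairs with the reverse site to give a product ending at position 82: sizes 62, 40 bp.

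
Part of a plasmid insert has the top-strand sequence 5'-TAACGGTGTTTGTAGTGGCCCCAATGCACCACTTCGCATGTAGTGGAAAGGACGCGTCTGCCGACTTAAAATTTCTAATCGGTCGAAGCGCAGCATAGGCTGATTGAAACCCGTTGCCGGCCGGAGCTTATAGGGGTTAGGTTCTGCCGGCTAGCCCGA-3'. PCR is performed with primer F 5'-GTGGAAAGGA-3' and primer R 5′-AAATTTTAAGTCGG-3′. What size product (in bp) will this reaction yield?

32 bp

Scanning the template, GTGGAAAGGA occurs at positions 43–52; this primer anneals to the bottom strand there with its 3' end pointing downstream.
The reverse primer's reverse complement is CCGACTTAAAATTT, which matches the template at positions 61–74.
Amplicon spans positions 43–74: 32 bp.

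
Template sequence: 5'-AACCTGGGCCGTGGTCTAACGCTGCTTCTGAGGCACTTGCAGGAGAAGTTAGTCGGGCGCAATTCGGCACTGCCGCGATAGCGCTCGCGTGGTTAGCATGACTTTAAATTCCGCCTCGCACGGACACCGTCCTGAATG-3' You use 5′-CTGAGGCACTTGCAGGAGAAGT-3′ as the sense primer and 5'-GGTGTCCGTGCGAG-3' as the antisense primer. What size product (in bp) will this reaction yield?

Scanning the template, CTGAGGCACTTGCAGGAGAAGT occurs at positions 28–49; this primer anneals to the bottom strand there with its 3' end pointing downstream.
Taking the reverse complement of GGTGTCCGTGCGAG gives CTCGCACGGACACC, found at positions 115–128 on the template; the primer anneals here to the top strand with its 3' end pointing upstream.
Amplicon spans positions 28–128: 101 bp.

101 bp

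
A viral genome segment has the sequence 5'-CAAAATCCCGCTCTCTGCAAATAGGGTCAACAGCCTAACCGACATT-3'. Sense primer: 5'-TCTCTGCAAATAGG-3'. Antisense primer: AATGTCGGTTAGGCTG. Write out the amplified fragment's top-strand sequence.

The forward primer matches the template at positions 12–25.
Reverse complement of the reverse primer: CAGCCTAACCGACATT. This occurs on the top strand at positions 31–46.
The product is the template from position 12 through 46 (35 bp).

5'-TCTCTGCAAATAGGGTCAACAGCCTAACCGACATT-3'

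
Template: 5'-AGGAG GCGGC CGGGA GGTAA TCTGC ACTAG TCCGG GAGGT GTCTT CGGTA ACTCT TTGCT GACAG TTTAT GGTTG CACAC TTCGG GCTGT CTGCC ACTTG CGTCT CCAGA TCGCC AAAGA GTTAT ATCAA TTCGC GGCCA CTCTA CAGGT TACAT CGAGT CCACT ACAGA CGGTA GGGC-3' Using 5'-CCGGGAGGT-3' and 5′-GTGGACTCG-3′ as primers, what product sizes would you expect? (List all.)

The forward primer CCGGGAGGT matches the top strand at positions 10–18, 32–40.
The reverse primer's reverse complement is CGAGTCCAC, matching at positions 156–164.
Each forward site pairs with the reverse site to give a product ending at position 164: sizes 155, 133 bp.

155 bp, 133 bp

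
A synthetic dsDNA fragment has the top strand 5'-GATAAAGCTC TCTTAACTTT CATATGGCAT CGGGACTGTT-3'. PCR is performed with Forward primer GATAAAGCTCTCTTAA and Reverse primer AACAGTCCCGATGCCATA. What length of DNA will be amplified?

40 bp

The forward primer matches the template at positions 1–16.
Reverse complement of the reverse primer: TATGGCATCGGGACTGTT. This occurs on the top strand at positions 23–40.
The product runs from position 1 to position 40, so its length is 40 − 1 + 1 = 40 bp.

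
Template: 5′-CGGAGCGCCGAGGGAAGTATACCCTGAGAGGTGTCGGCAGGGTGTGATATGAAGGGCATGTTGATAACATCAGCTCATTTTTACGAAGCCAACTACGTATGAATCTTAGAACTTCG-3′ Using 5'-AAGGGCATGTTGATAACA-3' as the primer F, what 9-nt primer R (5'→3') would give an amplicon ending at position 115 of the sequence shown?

The forward primer binds at positions 52–69; the product's 3' end on the top strand is position 115.
The reverse primer anneals to the top strand over positions 107–115, i.e. to TAGAACTTC.
Its sequence written 5'→3' is the reverse complement: GAAGTTCTA.

5'-GAAGTTCTA-3'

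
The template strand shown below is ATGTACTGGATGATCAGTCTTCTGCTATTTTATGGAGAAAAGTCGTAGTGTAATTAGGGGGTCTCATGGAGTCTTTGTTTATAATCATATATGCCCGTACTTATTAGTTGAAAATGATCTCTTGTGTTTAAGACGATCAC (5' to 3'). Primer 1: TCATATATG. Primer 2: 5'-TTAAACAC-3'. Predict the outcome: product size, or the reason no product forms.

Yes — a 47 bp product.

Primer 1 (TCATATATG) matches the top strand at positions 85–93; it acts as a forward primer.
Primer 2's reverse complement is GTGTTTAA, matching the top strand at positions 124–131; it acts as a reverse primer.
The 3' ends face each other across positions 85–131, giving a 47 bp product.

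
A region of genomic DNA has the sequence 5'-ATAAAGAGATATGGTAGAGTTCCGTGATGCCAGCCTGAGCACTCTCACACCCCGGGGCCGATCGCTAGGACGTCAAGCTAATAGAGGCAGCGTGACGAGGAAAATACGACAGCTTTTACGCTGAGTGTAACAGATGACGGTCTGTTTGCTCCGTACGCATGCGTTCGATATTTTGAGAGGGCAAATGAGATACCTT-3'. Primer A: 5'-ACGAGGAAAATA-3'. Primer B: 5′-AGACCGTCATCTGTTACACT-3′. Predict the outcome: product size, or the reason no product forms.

Primer A (ACGAGGAAAATA) matches the top strand at positions 95–106; it acts as a forward primer.
Primer B's reverse complement is AGTGTAACAGATGACGGTCT, matching the top strand at positions 124–143; it acts as a reverse primer.
The 3' ends face each other across positions 95–143, giving a 49 bp product.

Yes — a 49 bp product.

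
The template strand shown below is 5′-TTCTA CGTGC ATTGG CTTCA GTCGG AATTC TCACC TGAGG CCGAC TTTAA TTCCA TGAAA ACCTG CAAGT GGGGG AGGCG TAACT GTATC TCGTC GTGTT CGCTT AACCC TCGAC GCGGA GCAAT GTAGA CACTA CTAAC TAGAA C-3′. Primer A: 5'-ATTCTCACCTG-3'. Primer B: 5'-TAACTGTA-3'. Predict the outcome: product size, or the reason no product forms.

No product — both primers anneal to the same strand and extend in the same direction.

Primer A (ATTCTCACCTG) matches the top strand at positions 27–37 (3' end points downstream).
Primer B (TAACTGTA) also matches the top strand directly, at positions 81–88 — its reverse complement TACAGTTA is not present.
Both primers anneal to the bottom strand with 3' ends pointing the same way, so neither can prime synthesis back toward the other.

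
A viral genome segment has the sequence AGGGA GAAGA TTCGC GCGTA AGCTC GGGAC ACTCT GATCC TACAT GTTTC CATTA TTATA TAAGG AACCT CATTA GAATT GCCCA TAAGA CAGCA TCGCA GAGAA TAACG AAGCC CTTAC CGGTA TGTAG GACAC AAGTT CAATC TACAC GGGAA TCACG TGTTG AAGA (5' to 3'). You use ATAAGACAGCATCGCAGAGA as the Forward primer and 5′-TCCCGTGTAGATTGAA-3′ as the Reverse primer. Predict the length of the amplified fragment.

70 bp

The forward primer matches the template at positions 85–104.
The reverse primer's reverse complement is TTCAATCTACACGGGA, which matches the template at positions 139–154.
Product length = (reverse-primer end) − (forward-primer start) + 1 = 154 − 85 + 1 = 70 bp.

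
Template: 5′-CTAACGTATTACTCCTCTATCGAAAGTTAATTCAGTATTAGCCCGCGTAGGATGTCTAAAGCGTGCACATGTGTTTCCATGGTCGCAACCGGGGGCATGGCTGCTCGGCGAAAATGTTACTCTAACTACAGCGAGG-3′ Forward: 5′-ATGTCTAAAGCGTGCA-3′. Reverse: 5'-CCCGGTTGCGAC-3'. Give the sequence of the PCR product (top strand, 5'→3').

5'-ATGTCTAAAGCGTGCACATGTGTTTCCATGGTCGCAACCGGG-3'

The forward primer matches the template at positions 52–67.
Reverse complement of the reverse primer: GTCGCAACCGGG. This occurs on the top strand at positions 82–93.
The product is the template from position 52 through 93 (42 bp).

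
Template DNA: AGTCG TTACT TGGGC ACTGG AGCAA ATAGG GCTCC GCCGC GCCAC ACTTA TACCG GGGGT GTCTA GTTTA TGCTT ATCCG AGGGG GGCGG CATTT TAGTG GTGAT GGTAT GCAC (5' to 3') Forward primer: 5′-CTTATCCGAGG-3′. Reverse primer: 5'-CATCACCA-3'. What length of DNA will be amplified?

34 bp

Forward primer CTTATCCGAGG is found on the top strand at positions 73–83.
Taking the reverse complement of CATCACCA gives TGGTGATG, found at positions 99–106 on the template; the primer anneals here to the top strand with its 3' end pointing upstream.
The product runs from position 73 to position 106, so its length is 106 − 73 + 1 = 34 bp.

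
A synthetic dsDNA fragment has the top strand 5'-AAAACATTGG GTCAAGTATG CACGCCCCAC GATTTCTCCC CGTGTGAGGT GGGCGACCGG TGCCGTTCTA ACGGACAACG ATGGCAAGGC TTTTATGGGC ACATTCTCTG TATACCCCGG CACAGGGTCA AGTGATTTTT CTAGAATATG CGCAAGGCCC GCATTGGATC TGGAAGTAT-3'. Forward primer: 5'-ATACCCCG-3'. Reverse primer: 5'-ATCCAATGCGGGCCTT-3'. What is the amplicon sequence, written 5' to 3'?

The forward primer matches the template at positions 112–119.
Taking the reverse complement of ATCCAATGCGGGCCTT gives AAGGCCCGCATTGGAT, found at positions 154–169 on the template; the primer anneals here to the top strand with its 3' end pointing upstream.
The product is the template from position 112 through 169 (58 bp).

5'-ATACCCCGGCACAGGGTCAAGTGATTTTTCTAGAATATGCGCAAGGCCCGCATTGGAT-3'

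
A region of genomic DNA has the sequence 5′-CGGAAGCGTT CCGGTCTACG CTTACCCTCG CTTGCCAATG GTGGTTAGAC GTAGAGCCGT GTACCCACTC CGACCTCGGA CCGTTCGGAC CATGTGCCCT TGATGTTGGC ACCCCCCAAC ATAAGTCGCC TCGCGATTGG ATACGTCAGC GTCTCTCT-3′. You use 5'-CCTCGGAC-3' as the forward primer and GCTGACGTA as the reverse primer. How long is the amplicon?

The forward primer matches the template at positions 74–81.
Reverse complement of the reverse primer: TACGTCAGC. This occurs on the top strand at positions 142–150.
Amplicon spans positions 74–150: 77 bp.

77 bp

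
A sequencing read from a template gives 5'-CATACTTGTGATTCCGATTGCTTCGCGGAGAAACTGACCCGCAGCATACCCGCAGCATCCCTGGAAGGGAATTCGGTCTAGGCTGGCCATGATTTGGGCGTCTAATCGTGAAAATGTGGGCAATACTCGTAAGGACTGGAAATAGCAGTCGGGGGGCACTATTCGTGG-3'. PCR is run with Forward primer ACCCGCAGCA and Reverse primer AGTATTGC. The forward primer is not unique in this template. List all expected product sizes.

91 bp, 80 bp

The forward primer ACCCGCAGCA matches the top strand at positions 37–46, 48–57.
The reverse primer's reverse complement is GCAATACT, matching at positions 120–127.
Each forward site pairs with the reverse site to give a product ending at position 127: sizes 91, 80 bp.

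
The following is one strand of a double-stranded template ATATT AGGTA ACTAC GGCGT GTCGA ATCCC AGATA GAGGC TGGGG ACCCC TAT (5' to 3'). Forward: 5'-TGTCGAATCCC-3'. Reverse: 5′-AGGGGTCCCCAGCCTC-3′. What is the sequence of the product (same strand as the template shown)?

Forward primer TGTCGAATCCC is found on the top strand at positions 20–30.
The reverse primer's reverse complement is GAGGCTGGGGACCCCT, which matches the template at positions 36–51.
The product is the template from position 20 through 51 (32 bp).

5'-TGTCGAATCCCAGATAGAGGCTGGGGACCCCT-3'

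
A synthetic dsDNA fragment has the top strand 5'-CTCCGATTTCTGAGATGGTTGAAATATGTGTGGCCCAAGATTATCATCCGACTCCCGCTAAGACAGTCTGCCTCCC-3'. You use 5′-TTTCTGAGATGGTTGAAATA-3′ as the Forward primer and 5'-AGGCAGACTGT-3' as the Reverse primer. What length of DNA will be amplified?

67 bp

Scanning the template, TTTCTGAGATGGTTGAAATA occurs at positions 7–26; this primer anneals to the bottom strand there with its 3' end pointing downstream.
Taking the reverse complement of AGGCAGACTGT gives ACAGTCTGCCT, found at positions 63–73 on the template; the primer anneals here to the top strand with its 3' end pointing upstream.
Product length = (reverse-primer end) − (forward-primer start) + 1 = 73 − 7 + 1 = 67 bp.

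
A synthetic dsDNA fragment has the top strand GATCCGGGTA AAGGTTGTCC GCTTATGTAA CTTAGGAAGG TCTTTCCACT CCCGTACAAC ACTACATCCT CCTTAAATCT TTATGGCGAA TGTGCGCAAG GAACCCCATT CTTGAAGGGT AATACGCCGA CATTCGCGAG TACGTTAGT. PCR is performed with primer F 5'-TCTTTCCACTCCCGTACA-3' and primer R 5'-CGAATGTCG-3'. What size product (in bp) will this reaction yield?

96 bp

The forward primer matches the template at positions 41–58.
Taking the reverse complement of CGAATGTCG gives CGACATTCG, found at positions 128–136 on the template; the primer anneals here to the top strand with its 3' end pointing upstream.
Amplicon spans positions 41–136: 96 bp.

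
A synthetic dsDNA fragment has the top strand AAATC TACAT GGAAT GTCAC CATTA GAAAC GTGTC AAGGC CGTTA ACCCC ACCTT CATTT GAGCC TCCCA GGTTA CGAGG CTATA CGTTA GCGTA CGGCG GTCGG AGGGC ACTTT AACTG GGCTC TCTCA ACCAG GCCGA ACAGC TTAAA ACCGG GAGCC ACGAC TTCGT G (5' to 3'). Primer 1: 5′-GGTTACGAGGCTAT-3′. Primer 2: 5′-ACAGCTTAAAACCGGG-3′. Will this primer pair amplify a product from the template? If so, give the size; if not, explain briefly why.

Primer 1 (GGTTACGAGGCTAT) matches the top strand at positions 71–84 (3' end points downstream).
Primer 2 (ACAGCTTAAAACCGGG) also matches the top strand directly, at positions 141–156 — its reverse complement CCCGGTTTTAAGCTGT is not present.
Both primers anneal to the bottom strand with 3' ends pointing the same way, so neither can prime synthesis back toward the other.

No product — both primers anneal to the same strand and extend in the same direction.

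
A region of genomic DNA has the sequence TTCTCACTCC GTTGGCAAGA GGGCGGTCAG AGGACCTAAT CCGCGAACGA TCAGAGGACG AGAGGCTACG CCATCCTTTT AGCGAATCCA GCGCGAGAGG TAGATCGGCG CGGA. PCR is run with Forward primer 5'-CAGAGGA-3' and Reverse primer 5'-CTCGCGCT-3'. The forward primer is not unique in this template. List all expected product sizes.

The forward primer CAGAGGA matches the top strand at positions 28–34, 52–58.
The reverse primer's reverse complement is AGCGCGAG, matching at positions 90–97.
Each forward site pairs with the reverse site to give a product ending at position 97: sizes 70, 46 bp.

70 bp, 46 bp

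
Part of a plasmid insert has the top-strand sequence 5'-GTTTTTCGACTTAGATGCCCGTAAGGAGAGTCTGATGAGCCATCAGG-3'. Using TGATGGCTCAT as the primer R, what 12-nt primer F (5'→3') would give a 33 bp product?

The reverse primer's reverse complement ATGAGCCATCA matches the template at positions 35–45, so the product ends at position 45.
A 33 bp product then starts at position 45 − 33 + 1 = 13.
The forward primer is identical to the top strand there: AGATGCCCGTAA.

5'-AGATGCCCGTAA-3'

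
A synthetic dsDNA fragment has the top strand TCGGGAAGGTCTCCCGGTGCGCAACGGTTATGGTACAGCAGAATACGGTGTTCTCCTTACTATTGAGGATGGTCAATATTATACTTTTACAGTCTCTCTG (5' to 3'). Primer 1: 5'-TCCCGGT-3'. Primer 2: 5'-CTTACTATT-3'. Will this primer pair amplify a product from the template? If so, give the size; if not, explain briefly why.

No product — both primers anneal to the same strand and extend in the same direction.

Primer 1 (TCCCGGT) matches the top strand at positions 12–18 (3' end points downstream).
Primer 2 (CTTACTATT) also matches the top strand directly, at positions 56–64 — its reverse complement AATAGTAAG is not present.
Both primers anneal to the bottom strand with 3' ends pointing the same way, so neither can prime synthesis back toward the other.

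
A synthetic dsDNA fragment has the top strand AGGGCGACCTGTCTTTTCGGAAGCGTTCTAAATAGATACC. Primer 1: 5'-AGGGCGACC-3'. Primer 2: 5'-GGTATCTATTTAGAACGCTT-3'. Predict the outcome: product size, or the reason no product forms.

Yes — a 40 bp product.

Primer 1 (AGGGCGACC) matches the top strand at positions 1–9; it acts as a forward primer.
Primer 2's reverse complement is AAGCGTTCTAAATAGATACC, matching the top strand at positions 21–40; it acts as a reverse primer.
The 3' ends face each other across positions 1–40, giving a 40 bp product.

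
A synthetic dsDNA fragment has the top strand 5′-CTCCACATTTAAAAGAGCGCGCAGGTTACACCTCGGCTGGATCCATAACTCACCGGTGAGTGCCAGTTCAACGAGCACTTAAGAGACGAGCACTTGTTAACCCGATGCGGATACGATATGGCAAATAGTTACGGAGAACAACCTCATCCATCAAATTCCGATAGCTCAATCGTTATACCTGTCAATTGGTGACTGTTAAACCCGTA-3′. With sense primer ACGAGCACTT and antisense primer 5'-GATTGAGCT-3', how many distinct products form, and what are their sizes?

The forward primer ACGAGCACTT matches the top strand at positions 71–80, 86–95.
The reverse primer's reverse complement is AGCTCAATC, matching at positions 163–171.
Each forward site pairs with the reverse site to give a product ending at position 171: sizes 101, 86 bp.

Two products: 101 bp, 86 bp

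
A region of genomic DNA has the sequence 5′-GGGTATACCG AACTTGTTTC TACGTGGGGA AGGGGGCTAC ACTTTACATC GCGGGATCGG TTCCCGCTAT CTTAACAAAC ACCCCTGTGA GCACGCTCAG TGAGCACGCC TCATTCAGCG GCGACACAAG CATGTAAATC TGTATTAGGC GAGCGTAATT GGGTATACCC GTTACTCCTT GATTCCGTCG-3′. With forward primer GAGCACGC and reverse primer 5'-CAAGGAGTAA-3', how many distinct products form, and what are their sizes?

Two products: 93 bp, 80 bp

The forward primer GAGCACGC matches the top strand at positions 89–96, 102–109.
The reverse primer's reverse complement is TTACTCCTTG, matching at positions 172–181.
Each forward site pairs with the reverse site to give a product ending at position 181: sizes 93, 80 bp.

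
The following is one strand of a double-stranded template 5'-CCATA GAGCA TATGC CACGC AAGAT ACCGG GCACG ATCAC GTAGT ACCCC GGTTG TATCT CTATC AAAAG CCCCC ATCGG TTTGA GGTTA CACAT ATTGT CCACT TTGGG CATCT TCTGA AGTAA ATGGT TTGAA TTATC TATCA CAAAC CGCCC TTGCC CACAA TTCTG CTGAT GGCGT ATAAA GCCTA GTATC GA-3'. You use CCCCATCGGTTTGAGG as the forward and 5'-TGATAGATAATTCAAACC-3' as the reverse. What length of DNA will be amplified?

The forward primer matches the template at positions 72–87.
The reverse primer's reverse complement is GGTTTGAATTATCTATCA, which matches the template at positions 128–145.
Amplicon spans positions 72–145: 74 bp.

74 bp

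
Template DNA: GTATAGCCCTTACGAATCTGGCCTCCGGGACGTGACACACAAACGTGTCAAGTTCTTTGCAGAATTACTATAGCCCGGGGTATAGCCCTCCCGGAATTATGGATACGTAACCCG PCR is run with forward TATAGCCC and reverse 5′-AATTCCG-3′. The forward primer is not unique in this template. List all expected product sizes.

97 bp, 30 bp, 18 bp

The forward primer TATAGCCC matches the top strand at positions 2–9, 69–76, 81–88.
The reverse primer's reverse complement is CGGAATT, matching at positions 92–98.
Each forward site pairs with the reverse site to give a product ending at position 98: sizes 97, 30, 18 bp.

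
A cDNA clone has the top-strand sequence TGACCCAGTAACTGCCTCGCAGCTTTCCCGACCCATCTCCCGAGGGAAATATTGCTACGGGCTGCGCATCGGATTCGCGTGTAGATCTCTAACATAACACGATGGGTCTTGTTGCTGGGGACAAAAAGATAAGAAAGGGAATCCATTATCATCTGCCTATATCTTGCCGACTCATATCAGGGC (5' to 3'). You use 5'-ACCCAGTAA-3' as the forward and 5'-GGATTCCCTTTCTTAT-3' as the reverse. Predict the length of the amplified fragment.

The forward primer matches the template at positions 3–11.
Taking the reverse complement of GGATTCCCTTTCTTAT gives ATAAGAAAGGGAATCC, found at positions 129–144 on the template; the primer anneals here to the top strand with its 3' end pointing upstream.
The product runs from position 3 to position 144, so its length is 144 − 3 + 1 = 142 bp.

142 bp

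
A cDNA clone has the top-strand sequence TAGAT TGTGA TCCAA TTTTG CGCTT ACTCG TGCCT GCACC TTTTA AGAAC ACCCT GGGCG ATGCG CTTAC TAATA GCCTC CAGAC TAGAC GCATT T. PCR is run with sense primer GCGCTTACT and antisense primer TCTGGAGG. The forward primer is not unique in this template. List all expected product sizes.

The forward primer GCGCTTACT matches the top strand at positions 20–28, 63–71.
The reverse primer's reverse complement is CCTCCAGA, matching at positions 77–84.
Each forward site pairs with the reverse site to give a product ending at position 84: sizes 65, 22 bp.

65 bp, 22 bp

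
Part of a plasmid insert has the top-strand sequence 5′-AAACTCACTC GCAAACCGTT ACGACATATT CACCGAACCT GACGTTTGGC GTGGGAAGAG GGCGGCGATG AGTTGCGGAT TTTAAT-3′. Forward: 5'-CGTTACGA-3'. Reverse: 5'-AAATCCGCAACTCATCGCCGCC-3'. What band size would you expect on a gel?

66 bp

The forward primer matches the template at positions 17–24.
The reverse primer's reverse complement is GGCGGCGATGAGTTGCGGATTT, which matches the template at positions 61–82.
The product runs from position 17 to position 82, so its length is 82 − 17 + 1 = 66 bp.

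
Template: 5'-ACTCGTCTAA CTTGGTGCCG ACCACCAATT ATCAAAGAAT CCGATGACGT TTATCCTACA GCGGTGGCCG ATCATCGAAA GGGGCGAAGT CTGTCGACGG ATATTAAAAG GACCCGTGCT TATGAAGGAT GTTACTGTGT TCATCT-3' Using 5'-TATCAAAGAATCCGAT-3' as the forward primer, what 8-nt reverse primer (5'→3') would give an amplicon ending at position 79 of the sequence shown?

5'-TTCGATGA-3'

The forward primer binds at positions 30–45; the product's 3' end on the top strand is position 79.
The reverse primer anneals to the top strand over positions 72–79, i.e. to TCATCGAA.
Its sequence written 5'→3' is the reverse complement: TTCGATGA.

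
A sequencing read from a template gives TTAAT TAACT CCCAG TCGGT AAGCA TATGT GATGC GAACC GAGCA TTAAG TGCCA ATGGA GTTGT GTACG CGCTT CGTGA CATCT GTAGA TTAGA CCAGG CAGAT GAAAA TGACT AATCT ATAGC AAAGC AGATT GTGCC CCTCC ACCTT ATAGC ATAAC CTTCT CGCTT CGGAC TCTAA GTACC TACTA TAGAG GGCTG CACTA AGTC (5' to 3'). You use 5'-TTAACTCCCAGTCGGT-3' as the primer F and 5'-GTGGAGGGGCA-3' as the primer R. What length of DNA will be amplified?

The forward primer matches the template at positions 5–20.
The reverse primer's reverse complement is TGCCCCTCCAC, which matches the template at positions 137–147.
Product length = (reverse-primer end) − (forward-primer start) + 1 = 147 − 5 + 1 = 143 bp.

143 bp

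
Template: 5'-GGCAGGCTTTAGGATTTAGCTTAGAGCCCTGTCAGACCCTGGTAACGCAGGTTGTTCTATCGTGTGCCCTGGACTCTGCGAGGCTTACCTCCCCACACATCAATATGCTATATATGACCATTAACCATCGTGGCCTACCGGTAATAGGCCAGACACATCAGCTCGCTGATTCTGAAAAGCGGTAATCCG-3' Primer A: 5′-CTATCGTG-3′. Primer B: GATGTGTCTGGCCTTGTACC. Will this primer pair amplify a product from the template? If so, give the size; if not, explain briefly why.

Primer B (GATGTGTCTGGCCTTGTACC) does not match the top strand, and its reverse complement GGTACAAGGCCAGACACATC does not match either.
With no annealing site for primer B, no amplification occurs.

No product — primer B has no binding site in the template.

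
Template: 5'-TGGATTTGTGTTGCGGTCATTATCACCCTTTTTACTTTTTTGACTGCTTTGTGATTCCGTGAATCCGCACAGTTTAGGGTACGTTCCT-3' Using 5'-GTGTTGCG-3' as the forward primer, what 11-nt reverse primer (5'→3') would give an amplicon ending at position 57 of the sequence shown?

5'-GAATCACAAAG-3'

The forward primer binds at positions 8–15; the product's 3' end on the top strand is position 57.
The reverse primer anneals to the top strand over positions 47–57, i.e. to CTTTGTGATTC.
Its sequence written 5'→3' is the reverse complement: GAATCACAAAG.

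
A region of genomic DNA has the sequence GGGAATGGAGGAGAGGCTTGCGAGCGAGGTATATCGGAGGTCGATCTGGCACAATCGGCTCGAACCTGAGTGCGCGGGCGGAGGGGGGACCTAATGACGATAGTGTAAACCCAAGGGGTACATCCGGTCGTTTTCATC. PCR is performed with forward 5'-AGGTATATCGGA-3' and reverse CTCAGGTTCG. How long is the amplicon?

44 bp

The forward primer matches the template at positions 27–38.
Taking the reverse complement of CTCAGGTTCG gives CGAACCTGAG, found at positions 61–70 on the template; the primer anneals here to the top strand with its 3' end pointing upstream.
The product runs from position 27 to position 70, so its length is 70 − 27 + 1 = 44 bp.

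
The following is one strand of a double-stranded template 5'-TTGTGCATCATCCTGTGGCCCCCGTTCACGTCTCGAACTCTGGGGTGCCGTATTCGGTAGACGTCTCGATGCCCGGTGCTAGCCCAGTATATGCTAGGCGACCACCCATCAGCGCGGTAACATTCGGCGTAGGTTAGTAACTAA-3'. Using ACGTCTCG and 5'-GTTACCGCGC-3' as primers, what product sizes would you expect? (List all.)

94 bp, 61 bp

The forward primer ACGTCTCG matches the top strand at positions 28–35, 61–68.
The reverse primer's reverse complement is GCGCGGTAAC, matching at positions 112–121.
Each forward site pairs with the reverse site to give a product ending at position 121: sizes 94, 61 bp.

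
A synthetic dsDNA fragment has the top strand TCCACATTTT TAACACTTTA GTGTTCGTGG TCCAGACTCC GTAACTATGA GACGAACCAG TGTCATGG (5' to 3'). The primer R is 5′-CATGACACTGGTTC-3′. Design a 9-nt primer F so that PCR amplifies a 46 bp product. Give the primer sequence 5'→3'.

5'-TGTTCGTGG-3'

The reverse primer's reverse complement GAACCAGTGTCATG matches the template at positions 54–67, so the product ends at position 67.
A 46 bp product then starts at position 67 − 46 + 1 = 22.
The forward primer is identical to the top strand there: TGTTCGTGG.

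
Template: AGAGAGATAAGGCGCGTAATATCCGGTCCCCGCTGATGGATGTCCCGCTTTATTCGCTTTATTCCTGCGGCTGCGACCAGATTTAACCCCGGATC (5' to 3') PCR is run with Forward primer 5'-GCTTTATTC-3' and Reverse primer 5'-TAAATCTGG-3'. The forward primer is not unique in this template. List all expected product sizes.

The forward primer GCTTTATTC matches the top strand at positions 47–55, 56–64.
The reverse primer's reverse complement is CCAGATTTA, matching at positions 77–85.
Each forward site pairs with the reverse site to give a product ending at position 85: sizes 39, 30 bp.

39 bp, 30 bp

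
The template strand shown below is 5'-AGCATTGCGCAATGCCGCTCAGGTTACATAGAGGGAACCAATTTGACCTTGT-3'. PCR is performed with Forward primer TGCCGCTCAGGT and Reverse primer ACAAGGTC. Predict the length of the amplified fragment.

40 bp

Scanning the template, TGCCGCTCAGGT occurs at positions 13–24; this primer anneals to the bottom strand there with its 3' end pointing downstream.
The reverse primer's reverse complement is GACCTTGT, which matches the template at positions 45–52.
The product runs from position 13 to position 52, so its length is 52 − 13 + 1 = 40 bp.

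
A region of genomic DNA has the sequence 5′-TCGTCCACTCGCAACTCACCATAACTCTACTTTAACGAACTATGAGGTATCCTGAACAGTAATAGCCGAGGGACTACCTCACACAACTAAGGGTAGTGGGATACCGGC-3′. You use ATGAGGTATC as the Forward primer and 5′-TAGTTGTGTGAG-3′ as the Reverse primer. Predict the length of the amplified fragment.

48 bp

Forward primer ATGAGGTATC is found on the top strand at positions 42–51.
Taking the reverse complement of TAGTTGTGTGAG gives CTCACACAACTA, found at positions 78–89 on the template; the primer anneals here to the top strand with its 3' end pointing upstream.
Amplicon spans positions 42–89: 48 bp.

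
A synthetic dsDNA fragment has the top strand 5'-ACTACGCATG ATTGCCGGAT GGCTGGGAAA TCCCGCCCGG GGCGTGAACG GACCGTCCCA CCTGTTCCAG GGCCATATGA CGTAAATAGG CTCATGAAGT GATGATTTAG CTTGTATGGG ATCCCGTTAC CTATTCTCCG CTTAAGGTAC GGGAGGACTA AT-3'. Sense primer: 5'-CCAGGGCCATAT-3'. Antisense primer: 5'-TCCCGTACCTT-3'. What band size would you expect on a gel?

88 bp

Scanning the template, CCAGGGCCATAT occurs at positions 67–78; this primer anneals to the bottom strand there with its 3' end pointing downstream.
Taking the reverse complement of TCCCGTACCTT gives AAGGTACGGGA, found at positions 144–154 on the template; the primer anneals here to the top strand with its 3' end pointing upstream.
Amplicon spans positions 67–154: 88 bp.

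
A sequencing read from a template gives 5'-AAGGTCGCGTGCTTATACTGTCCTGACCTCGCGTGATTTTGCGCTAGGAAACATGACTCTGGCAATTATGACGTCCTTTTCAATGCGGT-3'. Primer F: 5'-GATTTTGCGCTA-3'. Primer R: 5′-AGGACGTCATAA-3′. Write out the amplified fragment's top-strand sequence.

Forward primer GATTTTGCGCTA is found on the top strand at positions 35–46.
Reverse complement of the reverse primer: TTATGACGTCCT. This occurs on the top strand at positions 66–77.
The product is the template from position 35 through 77 (43 bp).

5'-GATTTTGCGCTAGGAAACATGACTCTGGCAATTATGACGTCCT-3'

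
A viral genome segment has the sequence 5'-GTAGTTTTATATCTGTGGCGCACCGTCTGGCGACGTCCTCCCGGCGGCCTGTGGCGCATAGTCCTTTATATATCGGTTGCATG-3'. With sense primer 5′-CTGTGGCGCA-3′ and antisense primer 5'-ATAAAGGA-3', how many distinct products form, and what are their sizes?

Two products: 57 bp, 21 bp

The forward primer CTGTGGCGCA matches the top strand at positions 13–22, 49–58.
The reverse primer's reverse complement is TCCTTTAT, matching at positions 62–69.
Each forward site pairs with the reverse site to give a product ending at position 69: sizes 57, 21 bp.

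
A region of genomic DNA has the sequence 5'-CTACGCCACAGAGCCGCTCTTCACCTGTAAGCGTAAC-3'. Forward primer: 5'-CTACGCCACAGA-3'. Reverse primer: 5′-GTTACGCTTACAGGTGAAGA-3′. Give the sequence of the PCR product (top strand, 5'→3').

Forward primer CTACGCCACAGA is found on the top strand at positions 1–12.
The reverse primer's reverse complement is TCTTCACCTGTAAGCGTAAC, which matches the template at positions 18–37.
The product is the template from position 1 through 37 (37 bp).

5'-CTACGCCACAGAGCCGCTCTTCACCTGTAAGCGTAAC-3'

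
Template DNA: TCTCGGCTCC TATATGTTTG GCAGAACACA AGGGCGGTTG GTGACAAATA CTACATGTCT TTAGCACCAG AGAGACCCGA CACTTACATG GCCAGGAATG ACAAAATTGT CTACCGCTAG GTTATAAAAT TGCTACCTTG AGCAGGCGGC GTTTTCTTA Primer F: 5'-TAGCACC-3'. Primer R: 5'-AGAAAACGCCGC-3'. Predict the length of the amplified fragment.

Forward primer TAGCACC is found on the top strand at positions 62–68.
Taking the reverse complement of AGAAAACGCCGC gives GCGGCGTTTTCT, found at positions 146–157 on the template; the primer anneals here to the top strand with its 3' end pointing upstream.
Product length = (reverse-primer end) − (forward-primer start) + 1 = 157 − 62 + 1 = 96 bp.

96 bp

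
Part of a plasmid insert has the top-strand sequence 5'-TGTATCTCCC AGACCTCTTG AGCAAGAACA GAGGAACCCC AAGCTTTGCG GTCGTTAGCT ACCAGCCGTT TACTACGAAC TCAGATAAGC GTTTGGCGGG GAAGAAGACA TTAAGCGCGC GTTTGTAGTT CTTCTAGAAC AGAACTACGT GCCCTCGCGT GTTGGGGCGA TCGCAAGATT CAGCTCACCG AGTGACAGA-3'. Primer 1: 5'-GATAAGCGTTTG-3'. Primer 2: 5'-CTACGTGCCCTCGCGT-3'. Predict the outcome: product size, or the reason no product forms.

Primer 1 (GATAAGCGTTTG) matches the top strand at positions 84–95 (3' end points downstream).
Primer 2 (CTACGTGCCCTCGCGT) also matches the top strand directly, at positions 145–160 — its reverse complement ACGCGAGGGCACGTAG is not present.
Both primers anneal to the bottom strand with 3' ends pointing the same way, so neither can prime synthesis back toward the other.

No product — both primers anneal to the same strand and extend in the same direction.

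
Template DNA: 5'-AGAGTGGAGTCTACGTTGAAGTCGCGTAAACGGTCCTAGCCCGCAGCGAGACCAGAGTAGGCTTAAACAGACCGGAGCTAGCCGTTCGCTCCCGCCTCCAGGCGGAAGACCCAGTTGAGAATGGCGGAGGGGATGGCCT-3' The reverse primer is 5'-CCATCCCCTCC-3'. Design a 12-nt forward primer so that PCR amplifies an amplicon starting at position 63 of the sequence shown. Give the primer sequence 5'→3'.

The reverse primer's reverse complement GGAGGGGATGG matches the template at positions 126–136; the product starts at position 63.
The forward primer is identical to the top strand over positions 63–74: TTAAACAGACCG.

5'-TTAAACAGACCG-3'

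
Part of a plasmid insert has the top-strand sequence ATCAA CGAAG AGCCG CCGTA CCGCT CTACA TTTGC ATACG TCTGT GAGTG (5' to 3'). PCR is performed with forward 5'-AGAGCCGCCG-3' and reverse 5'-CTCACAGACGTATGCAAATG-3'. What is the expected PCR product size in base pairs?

Forward primer AGAGCCGCCG is found on the top strand at positions 9–18.
The reverse primer's reverse complement is CATTTGCATACGTCTGTGAG, which matches the template at positions 29–48.
Amplicon spans positions 9–48: 40 bp.

40 bp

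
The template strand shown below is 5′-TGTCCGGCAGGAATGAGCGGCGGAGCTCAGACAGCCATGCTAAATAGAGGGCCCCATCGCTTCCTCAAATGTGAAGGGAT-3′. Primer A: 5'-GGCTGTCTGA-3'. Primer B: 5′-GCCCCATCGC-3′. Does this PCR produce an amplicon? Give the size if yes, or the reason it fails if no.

No product — the primers' 3' ends point away from each other.

Primer A (GGCTGTCTGA) has reverse complement TCAGACAGCC, which matches the top strand at positions 27–36; primer A anneals to the top strand there with its 3' end pointing upstream toward position 27.
Primer B (GCCCCATCGC) matches the top strand directly at positions 51–60; it anneals to the bottom strand with its 3' end pointing downstream toward position 60.
The 3' ends diverge (primer A extends toward position 1, primer B toward position 80), so the primers never converge on a shared product.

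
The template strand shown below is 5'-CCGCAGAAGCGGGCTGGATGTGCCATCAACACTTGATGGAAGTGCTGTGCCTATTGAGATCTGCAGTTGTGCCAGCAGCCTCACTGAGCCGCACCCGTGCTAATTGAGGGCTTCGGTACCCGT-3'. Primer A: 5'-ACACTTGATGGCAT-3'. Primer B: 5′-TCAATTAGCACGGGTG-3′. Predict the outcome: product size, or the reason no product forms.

No product — primer A has no binding site in the template.

Primer A (ACACTTGATGGCAT) does not match the top strand, and its reverse complement ATGCCATCAAGTGT does not match either.
With no annealing site for primer A, no amplification occurs.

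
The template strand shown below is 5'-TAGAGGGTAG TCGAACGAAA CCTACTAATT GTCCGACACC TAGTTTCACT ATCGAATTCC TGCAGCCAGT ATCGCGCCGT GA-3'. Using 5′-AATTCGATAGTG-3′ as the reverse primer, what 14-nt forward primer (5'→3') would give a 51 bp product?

5'-TAGTCGAACGAAAC-3'

The reverse primer's reverse complement CACTATCGAATT matches the template at positions 47–58, so the product ends at position 58.
A 51 bp product then starts at position 58 − 51 + 1 = 8.
The forward primer is identical to the top strand there: TAGTCGAACGAAAC.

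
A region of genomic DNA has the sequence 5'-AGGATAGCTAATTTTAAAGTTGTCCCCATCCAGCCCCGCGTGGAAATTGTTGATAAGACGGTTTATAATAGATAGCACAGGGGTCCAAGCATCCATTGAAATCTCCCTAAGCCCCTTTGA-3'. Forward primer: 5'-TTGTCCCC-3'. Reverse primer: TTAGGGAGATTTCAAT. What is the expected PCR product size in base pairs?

Forward primer TTGTCCCC is found on the top strand at positions 20–27.
Reverse complement of the reverse primer: ATTGAAATCTCCCTAA. This occurs on the top strand at positions 95–110.
The product runs from position 20 to position 110, so its length is 110 − 20 + 1 = 91 bp.

91 bp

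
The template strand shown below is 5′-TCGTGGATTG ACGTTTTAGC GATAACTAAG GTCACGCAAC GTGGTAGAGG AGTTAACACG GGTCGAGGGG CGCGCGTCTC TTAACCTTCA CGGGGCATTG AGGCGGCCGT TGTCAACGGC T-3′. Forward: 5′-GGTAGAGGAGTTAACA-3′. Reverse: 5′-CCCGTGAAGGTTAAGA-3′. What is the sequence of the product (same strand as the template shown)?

5'-GGTAGAGGAGTTAACACGGGTCGAGGGGCGCGCGTCTCTTAACCTTCACGGG-3'

Scanning the template, GGTAGAGGAGTTAACA occurs at positions 43–58; this primer anneals to the bottom strand there with its 3' end pointing downstream.
Taking the reverse complement of CCCGTGAAGGTTAAGA gives TCTTAACCTTCACGGG, found at positions 79–94 on the template; the primer anneals here to the top strand with its 3' end pointing upstream.
The product is the template from position 43 through 94 (52 bp).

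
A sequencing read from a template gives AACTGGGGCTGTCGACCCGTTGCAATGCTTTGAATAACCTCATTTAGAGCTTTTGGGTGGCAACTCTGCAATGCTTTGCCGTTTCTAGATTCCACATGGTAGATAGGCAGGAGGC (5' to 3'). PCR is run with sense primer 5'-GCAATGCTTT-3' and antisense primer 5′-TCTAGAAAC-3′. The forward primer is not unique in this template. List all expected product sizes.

68 bp, 22 bp

The forward primer GCAATGCTTT matches the top strand at positions 22–31, 68–77.
The reverse primer's reverse complement is GTTTCTAGA, matching at positions 81–89.
Each forward site pairs with the reverse site to give a product ending at position 89: sizes 68, 22 bp.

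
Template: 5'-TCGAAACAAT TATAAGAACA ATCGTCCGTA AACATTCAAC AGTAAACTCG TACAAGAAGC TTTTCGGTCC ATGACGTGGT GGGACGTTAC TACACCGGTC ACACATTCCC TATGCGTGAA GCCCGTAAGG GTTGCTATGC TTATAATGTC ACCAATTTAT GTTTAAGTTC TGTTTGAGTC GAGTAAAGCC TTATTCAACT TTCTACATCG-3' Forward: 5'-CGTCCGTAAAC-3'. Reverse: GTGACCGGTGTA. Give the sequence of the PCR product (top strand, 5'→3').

5'-CGTCCGTAAACATTCAACAGTAAACTCGTACAAGAAGCTTTTCGGTCCATGACGTGGTGGGACGTTACTACACCGGTCAC-3'

Scanning the template, CGTCCGTAAAC occurs at positions 23–33; this primer anneals to the bottom strand there with its 3' end pointing downstream.
Taking the reverse complement of GTGACCGGTGTA gives TACACCGGTCAC, found at positions 91–102 on the template; the primer anneals here to the top strand with its 3' end pointing upstream.
The product is the template from position 23 through 102 (80 bp).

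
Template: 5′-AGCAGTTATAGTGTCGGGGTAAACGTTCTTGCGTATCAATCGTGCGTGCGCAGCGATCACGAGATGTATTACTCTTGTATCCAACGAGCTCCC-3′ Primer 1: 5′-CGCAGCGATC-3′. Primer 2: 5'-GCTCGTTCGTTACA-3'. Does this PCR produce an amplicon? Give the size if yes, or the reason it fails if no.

No product — primer 2 has no binding site in the template.

Primer 2 (GCTCGTTCGTTACA) does not match the top strand, and its reverse complement TGTAACGAACGAGC does not match either.
With no annealing site for primer 2, no amplification occurs.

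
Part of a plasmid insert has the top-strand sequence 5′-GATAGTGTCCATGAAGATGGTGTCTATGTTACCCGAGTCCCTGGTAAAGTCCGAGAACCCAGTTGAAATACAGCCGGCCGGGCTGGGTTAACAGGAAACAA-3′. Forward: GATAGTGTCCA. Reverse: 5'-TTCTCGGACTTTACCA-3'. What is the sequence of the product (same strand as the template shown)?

5'-GATAGTGTCCATGAAGATGGTGTCTATGTTACCCGAGTCCCTGGTAAAGTCCGAGAA-3'

Scanning the template, GATAGTGTCCA occurs at positions 1–11; this primer anneals to the bottom strand there with its 3' end pointing downstream.
The reverse primer's reverse complement is TGGTAAAGTCCGAGAA, which matches the template at positions 42–57.
The product is the template from position 1 through 57 (57 bp).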